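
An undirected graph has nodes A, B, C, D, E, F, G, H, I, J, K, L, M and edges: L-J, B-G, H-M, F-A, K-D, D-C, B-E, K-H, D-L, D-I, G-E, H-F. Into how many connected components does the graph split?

2

Starting from B we can reach B, E, G. That is one component of size 3.
Starting from A we can reach A, C, D, F, H, I, J, K, L, M. That is one component of size 10.
Total: 2 components.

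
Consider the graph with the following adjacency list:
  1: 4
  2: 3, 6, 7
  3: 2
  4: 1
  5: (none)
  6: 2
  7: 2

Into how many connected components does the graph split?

3

5 is isolated — a component by itself.
Starting from 1 we can reach 1, 4. That is one component of size 2.
Starting from 2 we can reach 2, 3, 6, 7. That is one component of size 4.
Total: 3 components.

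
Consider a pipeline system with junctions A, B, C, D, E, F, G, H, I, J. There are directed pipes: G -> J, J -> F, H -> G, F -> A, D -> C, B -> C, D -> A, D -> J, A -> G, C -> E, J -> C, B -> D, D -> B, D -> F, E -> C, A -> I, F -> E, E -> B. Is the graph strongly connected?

No

There is no directed path from A to H, so the graph is not strongly connected.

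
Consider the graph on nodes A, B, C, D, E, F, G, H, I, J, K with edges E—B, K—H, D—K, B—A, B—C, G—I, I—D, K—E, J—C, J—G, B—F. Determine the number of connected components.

Starting from A we can reach A, B, C, D, E, F, G, H, I, J, K. That is one component of size 11.
Total: 1 component.

1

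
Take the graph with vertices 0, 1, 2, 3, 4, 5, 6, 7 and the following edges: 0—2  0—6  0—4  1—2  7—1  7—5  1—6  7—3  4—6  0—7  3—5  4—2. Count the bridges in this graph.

0

The edges on the cycle 0-7-1-6-4-0 are not bridges since each lies on that cycle.
Every edge lies on some cycle, so there are no bridges.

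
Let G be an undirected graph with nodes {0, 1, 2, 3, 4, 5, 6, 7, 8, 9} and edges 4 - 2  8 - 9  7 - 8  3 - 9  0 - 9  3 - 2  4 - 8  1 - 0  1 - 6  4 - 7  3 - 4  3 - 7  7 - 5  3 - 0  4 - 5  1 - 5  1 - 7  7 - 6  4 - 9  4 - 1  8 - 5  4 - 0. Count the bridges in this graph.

0

The edges on the cycle 4-1-5-4 are not bridges since each lies on that cycle.
Every edge lies on some cycle, so there are no bridges.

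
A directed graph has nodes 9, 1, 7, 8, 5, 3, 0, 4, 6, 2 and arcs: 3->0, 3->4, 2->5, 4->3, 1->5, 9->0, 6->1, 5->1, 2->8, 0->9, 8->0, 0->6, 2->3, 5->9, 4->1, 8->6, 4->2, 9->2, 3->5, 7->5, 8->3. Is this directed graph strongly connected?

No

There is no directed path from 3 to 7, so the graph is not strongly connected.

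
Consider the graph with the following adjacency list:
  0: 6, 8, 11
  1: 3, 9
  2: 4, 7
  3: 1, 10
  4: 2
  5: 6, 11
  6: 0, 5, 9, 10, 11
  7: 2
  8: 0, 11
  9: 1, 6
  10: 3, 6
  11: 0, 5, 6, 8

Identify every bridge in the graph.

The edges on the cycle 6-9-1-3-10-6 are not bridges since each lies on that cycle.
But removing 2-4 disconnects 2 from 4; removing 7-2 disconnects 7 from 2 — these are bridges.

2-4, 2-7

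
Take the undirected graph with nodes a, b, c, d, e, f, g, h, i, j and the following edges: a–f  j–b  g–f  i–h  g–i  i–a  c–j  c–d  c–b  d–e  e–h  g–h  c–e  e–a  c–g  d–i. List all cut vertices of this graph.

c

Removing c increases the component count from 1 to 2, so c is a cut vertex.
By contrast removing a leaves 1 component; it is not a cut vertex. No other vertex is a cut vertex either.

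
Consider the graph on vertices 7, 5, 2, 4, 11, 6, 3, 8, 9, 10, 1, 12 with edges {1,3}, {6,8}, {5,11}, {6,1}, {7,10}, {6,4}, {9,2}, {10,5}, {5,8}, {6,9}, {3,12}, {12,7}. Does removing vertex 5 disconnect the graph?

Deleting 5 raises the number of components from 1 to 2, so 5 is a cut vertex.

Yes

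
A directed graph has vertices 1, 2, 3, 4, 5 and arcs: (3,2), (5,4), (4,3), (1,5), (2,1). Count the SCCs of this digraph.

{1, 2, 3, 4, 5} are all mutually reachable — one SCC of size 5.
That gives 1 strongly connected component.

1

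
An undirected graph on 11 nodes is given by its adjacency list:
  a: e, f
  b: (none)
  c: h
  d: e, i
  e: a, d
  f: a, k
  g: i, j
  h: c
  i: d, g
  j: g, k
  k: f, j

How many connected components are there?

b is isolated — a component by itself.
Starting from c we can reach c, h. That is one component of size 2.
Starting from a we can reach a, d, e, f, g, i, j, k. That is one component of size 8.
Total: 3 components.

3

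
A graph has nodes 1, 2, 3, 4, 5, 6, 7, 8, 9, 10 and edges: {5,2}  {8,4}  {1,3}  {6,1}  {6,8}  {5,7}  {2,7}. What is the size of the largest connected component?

5

9 is isolated — a component by itself.
10 is isolated — a component by itself.
Starting from 2 we can reach 2, 5, 7. That is one component of size 3.
Starting from 1 we can reach 1, 3, 4, 6, 8. That is one component of size 5.
The largest has 5 vertices.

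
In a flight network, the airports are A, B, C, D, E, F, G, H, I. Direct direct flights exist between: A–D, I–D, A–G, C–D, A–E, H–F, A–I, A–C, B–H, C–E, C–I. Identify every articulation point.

Removing A increases the component count from 2 to 3, so A is a cut vertex.
Removing H increases the component count from 2 to 3, so H is a cut vertex.
By contrast removing D leaves 2 components; it is not a cut vertex. No other vertex is a cut vertex either.

A, H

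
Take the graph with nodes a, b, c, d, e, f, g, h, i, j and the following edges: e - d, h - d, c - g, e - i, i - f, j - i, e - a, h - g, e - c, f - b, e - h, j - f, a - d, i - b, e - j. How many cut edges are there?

0

The edges on the cycle e-j-f-b-i-e are not bridges since each lies on that cycle.
Every edge lies on some cycle, so there are no bridges.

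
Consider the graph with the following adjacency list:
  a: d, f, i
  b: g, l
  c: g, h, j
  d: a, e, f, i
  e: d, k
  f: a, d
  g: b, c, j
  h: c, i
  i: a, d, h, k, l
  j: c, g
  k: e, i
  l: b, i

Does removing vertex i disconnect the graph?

Deleting i raises the number of components from 1 to 2, so i is a cut vertex.

Yes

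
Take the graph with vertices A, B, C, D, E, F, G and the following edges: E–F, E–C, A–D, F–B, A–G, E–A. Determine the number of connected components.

Starting from A we can reach A, B, C, D, E, F, G. That is one component of size 7.
Total: 1 component.

1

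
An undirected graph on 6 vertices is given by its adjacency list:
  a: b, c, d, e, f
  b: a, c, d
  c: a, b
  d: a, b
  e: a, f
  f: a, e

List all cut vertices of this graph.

a

Removing a increases the component count from 1 to 2, so a is a cut vertex.
By contrast removing c leaves 1 component; it is not a cut vertex. No other vertex is a cut vertex either.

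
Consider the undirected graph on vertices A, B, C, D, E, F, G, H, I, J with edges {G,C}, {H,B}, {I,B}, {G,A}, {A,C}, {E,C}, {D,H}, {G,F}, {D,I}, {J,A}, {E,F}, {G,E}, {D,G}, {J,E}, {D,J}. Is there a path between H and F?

Yes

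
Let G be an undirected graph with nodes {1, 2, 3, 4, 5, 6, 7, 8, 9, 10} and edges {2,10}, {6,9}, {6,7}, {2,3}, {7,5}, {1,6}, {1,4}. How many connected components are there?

8 is isolated — a component by itself.
Starting from 2 we can reach 2, 3, 10. That is one component of size 3.
Starting from 1 we can reach 1, 4, 5, 6, 7, 9. That is one component of size 6.
Total: 3 components.

3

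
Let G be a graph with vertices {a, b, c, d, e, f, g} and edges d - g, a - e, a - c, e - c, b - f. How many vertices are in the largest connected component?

Starting from d we can reach d, g. That is one component of size 2.
Starting from b we can reach b, f. That is one component of size 2.
Starting from a we can reach a, c, e. That is one component of size 3.
The largest has 3 vertices.

3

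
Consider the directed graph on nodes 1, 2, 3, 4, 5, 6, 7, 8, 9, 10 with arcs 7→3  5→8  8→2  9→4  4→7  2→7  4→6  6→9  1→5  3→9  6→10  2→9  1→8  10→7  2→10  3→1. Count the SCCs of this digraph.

1

{1, 2, 3, 4, 5, 6, 7, 8, 9, 10} are all mutually reachable — one SCC of size 10.
That gives 1 strongly connected component.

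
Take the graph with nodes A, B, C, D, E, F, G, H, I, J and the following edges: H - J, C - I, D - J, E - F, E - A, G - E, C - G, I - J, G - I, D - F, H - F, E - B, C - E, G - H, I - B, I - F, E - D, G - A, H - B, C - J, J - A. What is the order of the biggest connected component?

Starting from A we can reach A, B, C, D, E, F, G, H, I, J. That is one component of size 10.
The largest has 10 vertices.

10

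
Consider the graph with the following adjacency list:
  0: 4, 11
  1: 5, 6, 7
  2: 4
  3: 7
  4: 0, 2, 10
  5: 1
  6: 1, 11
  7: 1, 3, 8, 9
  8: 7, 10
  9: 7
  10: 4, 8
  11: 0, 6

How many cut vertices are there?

3

Removing 1 increases the component count from 1 to 2, so 1 is a cut vertex.
Removing 4 increases the component count from 1 to 2, so 4 is a cut vertex.
Removing 7 increases the component count from 1 to 3, so 7 is a cut vertex.
By contrast removing 2 leaves 1 component; it is not a cut vertex. No other vertex is a cut vertex either.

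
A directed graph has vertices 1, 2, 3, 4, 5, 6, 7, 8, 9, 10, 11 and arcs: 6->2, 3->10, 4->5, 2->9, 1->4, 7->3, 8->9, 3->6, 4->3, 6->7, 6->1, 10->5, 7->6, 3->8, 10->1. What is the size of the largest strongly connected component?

6

{1, 3, 4, 6, 7, 10} are all mutually reachable — one SCC of size 6.
{9} is an SCC by itself.
{2} is an SCC by itself.
{5} is an SCC by itself.
{8} is an SCC by itself.
(and 1 more singleton SCC)
The largest has 6 vertices.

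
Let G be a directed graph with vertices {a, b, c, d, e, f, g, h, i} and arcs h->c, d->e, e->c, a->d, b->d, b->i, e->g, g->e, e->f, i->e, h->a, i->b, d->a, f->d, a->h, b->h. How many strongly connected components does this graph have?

3

{a, d, e, f, g, h} are all mutually reachable — one SCC of size 6.
{b, i} are all mutually reachable — one SCC of size 2.
{c} is an SCC by itself.
That gives 3 strongly connected components.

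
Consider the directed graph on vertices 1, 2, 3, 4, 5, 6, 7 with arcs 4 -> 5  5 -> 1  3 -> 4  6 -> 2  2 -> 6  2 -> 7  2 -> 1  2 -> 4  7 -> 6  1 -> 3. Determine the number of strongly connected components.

{1, 3, 4, 5} are all mutually reachable — one SCC of size 4.
{2, 6, 7} are all mutually reachable — one SCC of size 3.
That gives 2 strongly connected components.

2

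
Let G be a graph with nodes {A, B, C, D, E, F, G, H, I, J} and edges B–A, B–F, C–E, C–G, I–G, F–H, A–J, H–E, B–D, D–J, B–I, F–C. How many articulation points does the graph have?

1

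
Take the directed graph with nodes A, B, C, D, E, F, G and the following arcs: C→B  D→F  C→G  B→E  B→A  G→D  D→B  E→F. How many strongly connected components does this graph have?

{F} is an SCC by itself.
{A} is an SCC by itself.
{C} is an SCC by itself.
{G} is an SCC by itself.
{E} is an SCC by itself.
(and 2 more singleton SCCs)
That gives 7 strongly connected components.

7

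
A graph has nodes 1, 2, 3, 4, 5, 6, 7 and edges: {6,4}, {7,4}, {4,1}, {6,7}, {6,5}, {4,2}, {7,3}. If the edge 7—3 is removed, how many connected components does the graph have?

2

Before removal there is 1 component.
7—3 is a bridge — removing it separates 7's side from 3's side.
After removal: 2 components.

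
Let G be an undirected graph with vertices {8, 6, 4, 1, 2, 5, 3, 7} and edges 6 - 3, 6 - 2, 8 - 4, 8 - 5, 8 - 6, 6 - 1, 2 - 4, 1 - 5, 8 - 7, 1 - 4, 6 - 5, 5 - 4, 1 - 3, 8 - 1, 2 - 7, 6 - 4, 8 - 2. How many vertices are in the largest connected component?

8

Starting from 1 we can reach 1, 2, 3, 4, 5, 6, 7, 8. That is one component of size 8.
The largest has 8 vertices.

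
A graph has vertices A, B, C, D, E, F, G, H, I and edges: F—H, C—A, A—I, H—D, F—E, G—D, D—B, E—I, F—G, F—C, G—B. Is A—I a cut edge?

After removing A—I, the path A-C-F-E-I still connects them, so the edge is not a bridge.

No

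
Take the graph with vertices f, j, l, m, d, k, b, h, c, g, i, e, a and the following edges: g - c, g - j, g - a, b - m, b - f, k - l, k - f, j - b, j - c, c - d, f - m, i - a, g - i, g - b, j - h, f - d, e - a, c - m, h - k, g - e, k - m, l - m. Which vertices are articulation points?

Removing g increases the component count from 1 to 2, so g is a cut vertex.
By contrast removing j leaves 1 component; it is not a cut vertex. No other vertex is a cut vertex either.

g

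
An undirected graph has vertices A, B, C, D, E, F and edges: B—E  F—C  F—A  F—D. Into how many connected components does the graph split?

Starting from B we can reach B, E. That is one component of size 2.
Starting from A we can reach A, C, D, F. That is one component of size 4.
Total: 2 components.

2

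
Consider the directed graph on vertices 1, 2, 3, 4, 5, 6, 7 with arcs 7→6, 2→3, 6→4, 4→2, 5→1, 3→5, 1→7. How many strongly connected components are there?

{1, 2, 3, 4, 5, 6, 7} are all mutually reachable — one SCC of size 7.
That gives 1 strongly connected component.

1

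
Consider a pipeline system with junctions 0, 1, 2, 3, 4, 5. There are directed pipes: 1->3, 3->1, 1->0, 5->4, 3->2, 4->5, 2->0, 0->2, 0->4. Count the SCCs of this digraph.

3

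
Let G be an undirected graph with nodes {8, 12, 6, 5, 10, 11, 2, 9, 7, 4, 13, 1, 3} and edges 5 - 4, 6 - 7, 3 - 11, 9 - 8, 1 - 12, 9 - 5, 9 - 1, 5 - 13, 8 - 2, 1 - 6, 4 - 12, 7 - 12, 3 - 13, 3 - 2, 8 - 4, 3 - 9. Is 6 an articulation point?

Deleting 6 leaves 2 components (was 2), so 6 is not a cut vertex.

No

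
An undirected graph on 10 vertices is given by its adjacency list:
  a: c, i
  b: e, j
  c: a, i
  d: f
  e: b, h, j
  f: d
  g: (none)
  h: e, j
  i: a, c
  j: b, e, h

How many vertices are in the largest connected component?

4

g is isolated — a component by itself.
Starting from d we can reach d, f. That is one component of size 2.
Starting from a we can reach a, c, i. That is one component of size 3.
Starting from b we can reach b, e, h, j. That is one component of size 4.
The largest has 4 vertices.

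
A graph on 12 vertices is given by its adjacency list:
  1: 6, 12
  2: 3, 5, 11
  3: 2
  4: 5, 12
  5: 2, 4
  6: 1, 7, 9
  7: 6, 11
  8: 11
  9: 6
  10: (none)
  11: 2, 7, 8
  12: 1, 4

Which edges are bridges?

The edges on the cycle 12-1-6-7-11-2-5-4-12 are not bridges since each lies on that cycle.
But removing 3-2 disconnects 3 from 2; removing 9-6 disconnects 9 from 6; removing 8-11 disconnects 8 from 11 — these are bridges.

11-8, 2-3, 6-9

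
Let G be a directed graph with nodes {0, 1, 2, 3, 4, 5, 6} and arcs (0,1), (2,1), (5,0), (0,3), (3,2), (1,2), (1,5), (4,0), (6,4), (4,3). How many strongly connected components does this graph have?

3

{0, 1, 2, 3, 5} are all mutually reachable — one SCC of size 5.
{6} is an SCC by itself.
{4} is an SCC by itself.
That gives 3 strongly connected components.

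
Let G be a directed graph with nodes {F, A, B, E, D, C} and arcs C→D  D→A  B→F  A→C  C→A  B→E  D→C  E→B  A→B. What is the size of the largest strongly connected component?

3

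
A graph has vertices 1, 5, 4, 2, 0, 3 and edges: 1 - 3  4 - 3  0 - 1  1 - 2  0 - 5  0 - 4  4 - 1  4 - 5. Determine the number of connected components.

1

Starting from 0 we can reach 0, 1, 2, 3, 4, 5. That is one component of size 6.
Total: 1 component.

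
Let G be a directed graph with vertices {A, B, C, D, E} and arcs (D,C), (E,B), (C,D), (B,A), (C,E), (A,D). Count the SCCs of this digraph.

1

{A, B, C, D, E} are all mutually reachable — one SCC of size 5.
That gives 1 strongly connected component.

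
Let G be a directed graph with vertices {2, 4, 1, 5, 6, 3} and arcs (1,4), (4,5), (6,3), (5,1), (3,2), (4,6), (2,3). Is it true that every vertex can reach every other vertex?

There is no directed path from 3 to 5, so the graph is not strongly connected.

No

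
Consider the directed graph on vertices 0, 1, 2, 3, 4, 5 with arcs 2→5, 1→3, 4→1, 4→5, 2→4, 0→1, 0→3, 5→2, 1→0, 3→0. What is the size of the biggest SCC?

3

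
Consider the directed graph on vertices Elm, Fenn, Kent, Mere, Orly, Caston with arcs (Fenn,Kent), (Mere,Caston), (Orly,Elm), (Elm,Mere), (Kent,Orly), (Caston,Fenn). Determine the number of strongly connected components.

{Elm, Fenn, Kent, Mere, Orly, Caston} are all mutually reachable — one SCC of size 6.
That gives 1 strongly connected component.

1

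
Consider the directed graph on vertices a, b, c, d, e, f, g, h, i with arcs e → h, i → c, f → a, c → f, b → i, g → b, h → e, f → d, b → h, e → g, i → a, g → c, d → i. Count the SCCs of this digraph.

{c, d, f, i} are all mutually reachable — one SCC of size 4.
{b, e, g, h} are all mutually reachable — one SCC of size 4.
{a} is an SCC by itself.
That gives 3 strongly connected components.

3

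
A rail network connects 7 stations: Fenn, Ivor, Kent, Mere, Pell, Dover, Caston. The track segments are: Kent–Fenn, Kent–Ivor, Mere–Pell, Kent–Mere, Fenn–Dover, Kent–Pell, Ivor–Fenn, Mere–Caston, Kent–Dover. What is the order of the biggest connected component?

7

Starting from Fenn we can reach Fenn, Ivor, Kent, Mere, Pell, Dover, Caston. That is one component of size 7.
The largest has 7 vertices.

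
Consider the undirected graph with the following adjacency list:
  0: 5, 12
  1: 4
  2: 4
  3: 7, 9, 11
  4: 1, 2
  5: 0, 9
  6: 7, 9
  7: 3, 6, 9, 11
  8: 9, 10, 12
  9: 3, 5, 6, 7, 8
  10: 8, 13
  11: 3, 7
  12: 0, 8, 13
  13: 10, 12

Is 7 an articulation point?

No

Deleting 7 leaves 2 components (was 2), so 7 is not a cut vertex.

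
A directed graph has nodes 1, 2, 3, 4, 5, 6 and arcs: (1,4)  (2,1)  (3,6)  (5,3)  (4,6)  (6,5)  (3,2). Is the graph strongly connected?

From 4 we can reach every vertex (1, 2, 3, 4, 5, 6), and every vertex can reach 4 (1, 2, 3, 4, 5, 6). So the whole graph is one strongly connected component.

Yes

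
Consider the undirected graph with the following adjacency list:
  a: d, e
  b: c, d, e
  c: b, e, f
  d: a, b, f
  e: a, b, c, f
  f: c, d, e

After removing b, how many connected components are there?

1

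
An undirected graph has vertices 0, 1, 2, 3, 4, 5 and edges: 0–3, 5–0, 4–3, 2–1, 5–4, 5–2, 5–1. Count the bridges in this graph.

The edges on the cycle 5-2-1-5 are not bridges since each lies on that cycle.
Every edge lies on some cycle, so there are no bridges.

0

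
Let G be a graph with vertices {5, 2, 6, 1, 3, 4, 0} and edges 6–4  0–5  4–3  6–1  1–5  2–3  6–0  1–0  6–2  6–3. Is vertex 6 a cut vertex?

Deleting 6 raises the number of components from 1 to 2, so 6 is a cut vertex.

Yes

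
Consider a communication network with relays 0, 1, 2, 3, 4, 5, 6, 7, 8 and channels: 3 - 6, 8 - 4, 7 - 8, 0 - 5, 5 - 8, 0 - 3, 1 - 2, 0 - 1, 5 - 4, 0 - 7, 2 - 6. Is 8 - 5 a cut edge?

After removing 8 - 5, the path 8-4-5 still connects them, so the edge is not a bridge.

No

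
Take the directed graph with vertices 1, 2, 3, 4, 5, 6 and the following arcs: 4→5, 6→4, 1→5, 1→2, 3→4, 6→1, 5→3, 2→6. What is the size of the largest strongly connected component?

{3, 4, 5} are all mutually reachable — one SCC of size 3.
{1, 2, 6} are all mutually reachable — one SCC of size 3.
The largest has 3 vertices.

3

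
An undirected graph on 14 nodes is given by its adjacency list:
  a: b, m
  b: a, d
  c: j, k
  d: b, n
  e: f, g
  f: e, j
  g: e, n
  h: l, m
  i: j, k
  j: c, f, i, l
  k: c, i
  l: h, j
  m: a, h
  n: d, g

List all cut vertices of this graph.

j

Removing j increases the component count from 1 to 2, so j is a cut vertex.
By contrast removing m leaves 1 component; it is not a cut vertex. No other vertex is a cut vertex either.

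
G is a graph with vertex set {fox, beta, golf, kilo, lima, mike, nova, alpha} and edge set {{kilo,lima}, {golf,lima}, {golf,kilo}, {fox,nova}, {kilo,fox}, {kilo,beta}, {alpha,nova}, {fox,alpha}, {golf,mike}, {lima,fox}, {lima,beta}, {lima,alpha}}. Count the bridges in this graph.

The edges on the cycle lima-fox-nova-alpha-lima are not bridges since each lies on that cycle.
But removing mike—golf disconnects mike from golf — this is a bridge.

1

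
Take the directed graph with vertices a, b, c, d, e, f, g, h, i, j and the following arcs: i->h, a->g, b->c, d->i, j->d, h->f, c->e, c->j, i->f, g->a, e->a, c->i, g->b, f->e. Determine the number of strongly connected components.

1

{a, b, c, d, e, f, g, h, i, j} are all mutually reachable — one SCC of size 10.
That gives 1 strongly connected component.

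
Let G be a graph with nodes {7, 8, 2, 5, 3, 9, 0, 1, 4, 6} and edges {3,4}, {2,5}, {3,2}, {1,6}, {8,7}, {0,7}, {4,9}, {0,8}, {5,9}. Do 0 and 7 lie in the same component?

From 0 we can reach 0, 7, 8, which includes 7.

Yes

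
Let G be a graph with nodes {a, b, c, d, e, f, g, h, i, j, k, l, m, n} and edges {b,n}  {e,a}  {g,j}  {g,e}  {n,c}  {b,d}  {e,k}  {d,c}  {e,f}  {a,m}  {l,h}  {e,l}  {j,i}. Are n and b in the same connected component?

Yes

From n we can reach b, c, d, n, which includes b.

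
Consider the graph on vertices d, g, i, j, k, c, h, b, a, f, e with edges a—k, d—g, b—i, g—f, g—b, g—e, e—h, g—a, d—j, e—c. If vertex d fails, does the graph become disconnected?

Deleting d raises the number of components from 1 to 2, so d is a cut vertex.

Yes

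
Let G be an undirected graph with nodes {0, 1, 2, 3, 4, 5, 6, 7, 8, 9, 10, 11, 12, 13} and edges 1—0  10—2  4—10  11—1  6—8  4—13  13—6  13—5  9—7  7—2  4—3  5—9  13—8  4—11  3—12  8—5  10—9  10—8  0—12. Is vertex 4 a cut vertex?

Deleting 4 raises the number of components from 1 to 2, so 4 is a cut vertex.

Yes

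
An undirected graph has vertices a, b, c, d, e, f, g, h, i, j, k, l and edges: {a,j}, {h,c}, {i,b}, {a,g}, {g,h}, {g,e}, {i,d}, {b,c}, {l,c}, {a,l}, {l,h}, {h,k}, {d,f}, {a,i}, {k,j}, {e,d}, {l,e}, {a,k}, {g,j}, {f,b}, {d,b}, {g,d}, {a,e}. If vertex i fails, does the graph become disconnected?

No

Deleting i leaves 1 component (was 1) (its neighbors a, b, d remain connected to each other), so i is not a cut vertex.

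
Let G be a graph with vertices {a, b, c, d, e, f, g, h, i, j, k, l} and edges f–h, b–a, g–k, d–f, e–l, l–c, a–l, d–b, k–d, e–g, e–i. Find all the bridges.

c-l, d-f, e-i, f-h

The edges on the cycle e-g-k-d-b-a-l-e are not bridges since each lies on that cycle.
But removing d–f disconnects d from f; removing c–l disconnects c from l; removing h–f disconnects h from f; removing e–i disconnects e from i — these are bridges.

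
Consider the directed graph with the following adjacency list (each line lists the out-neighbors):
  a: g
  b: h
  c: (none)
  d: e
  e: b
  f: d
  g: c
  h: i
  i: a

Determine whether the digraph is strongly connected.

No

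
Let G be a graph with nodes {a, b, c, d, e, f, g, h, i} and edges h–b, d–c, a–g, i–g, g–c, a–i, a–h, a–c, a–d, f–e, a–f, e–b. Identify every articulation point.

a

Removing a increases the component count from 1 to 2, so a is a cut vertex.
By contrast removing c leaves 1 component; it is not a cut vertex. No other vertex is a cut vertex either.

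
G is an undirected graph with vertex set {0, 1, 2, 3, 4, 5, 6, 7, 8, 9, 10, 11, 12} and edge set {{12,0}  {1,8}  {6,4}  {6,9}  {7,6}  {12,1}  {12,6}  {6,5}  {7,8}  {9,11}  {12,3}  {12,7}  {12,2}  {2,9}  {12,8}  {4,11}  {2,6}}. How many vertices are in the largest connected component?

12

10 is isolated — a component by itself.
Starting from 0 we can reach 0, 1, 2, 3, 4, 5, 6, 7, 8, 9, 11, 12. That is one component of size 12.
The largest has 12 vertices.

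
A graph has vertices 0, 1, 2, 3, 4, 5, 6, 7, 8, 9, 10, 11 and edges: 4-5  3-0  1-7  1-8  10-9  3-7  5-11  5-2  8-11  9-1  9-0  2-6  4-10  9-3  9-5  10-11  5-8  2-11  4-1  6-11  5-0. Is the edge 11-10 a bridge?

After removing 11-10, the path 11-5-4-10 still connects them, so the edge is not a bridge.

No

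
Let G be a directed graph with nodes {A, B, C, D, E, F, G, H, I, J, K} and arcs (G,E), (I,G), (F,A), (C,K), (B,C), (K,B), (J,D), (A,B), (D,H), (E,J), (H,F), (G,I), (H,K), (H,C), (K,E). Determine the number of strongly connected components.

{A, B, C, D, E, F, H, J, K} are all mutually reachable — one SCC of size 9.
{G, I} are all mutually reachable — one SCC of size 2.
That gives 2 strongly connected components.

2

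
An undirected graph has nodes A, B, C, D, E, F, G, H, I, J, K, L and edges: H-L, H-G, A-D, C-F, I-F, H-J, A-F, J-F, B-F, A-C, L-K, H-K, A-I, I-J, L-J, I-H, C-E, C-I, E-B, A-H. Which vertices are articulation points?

Removing A increases the component count from 1 to 2, so A is a cut vertex.
Removing H increases the component count from 1 to 2, so H is a cut vertex.
By contrast removing G leaves 1 component; it is not a cut vertex. No other vertex is a cut vertex either.

A, H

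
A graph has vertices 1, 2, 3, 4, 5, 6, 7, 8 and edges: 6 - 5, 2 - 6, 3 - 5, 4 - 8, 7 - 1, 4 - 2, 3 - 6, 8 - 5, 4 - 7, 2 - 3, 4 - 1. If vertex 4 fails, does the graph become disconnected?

Yes

Deleting 4 raises the number of components from 1 to 2, so 4 is a cut vertex.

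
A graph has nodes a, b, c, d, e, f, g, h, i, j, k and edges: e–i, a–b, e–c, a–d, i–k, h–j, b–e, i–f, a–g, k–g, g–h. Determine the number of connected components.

1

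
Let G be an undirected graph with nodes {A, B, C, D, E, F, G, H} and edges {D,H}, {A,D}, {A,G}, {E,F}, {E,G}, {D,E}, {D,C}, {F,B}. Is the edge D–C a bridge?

Removing D–C leaves no path between D and C: the component count goes from 1 to 2. So it is a bridge.

Yes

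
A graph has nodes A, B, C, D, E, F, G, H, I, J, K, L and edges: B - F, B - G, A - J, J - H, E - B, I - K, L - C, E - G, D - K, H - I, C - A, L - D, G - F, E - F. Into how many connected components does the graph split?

2

Starting from B we can reach B, E, F, G. That is one component of size 4.
Starting from A we can reach A, C, D, H, I, J, K, L. That is one component of size 8.
Total: 2 components.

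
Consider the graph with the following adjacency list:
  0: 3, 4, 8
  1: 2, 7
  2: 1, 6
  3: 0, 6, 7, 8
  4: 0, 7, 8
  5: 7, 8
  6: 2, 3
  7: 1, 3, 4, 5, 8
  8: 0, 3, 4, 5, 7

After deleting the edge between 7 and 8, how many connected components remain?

1

7 and 8 are still connected via 7-3-8, so the component count stays at 1.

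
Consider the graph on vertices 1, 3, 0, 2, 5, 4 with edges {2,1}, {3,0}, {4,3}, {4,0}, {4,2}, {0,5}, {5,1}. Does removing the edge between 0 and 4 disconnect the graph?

After removing 0–4, the path 0-3-4 still connects them, so the edge is not a bridge.

No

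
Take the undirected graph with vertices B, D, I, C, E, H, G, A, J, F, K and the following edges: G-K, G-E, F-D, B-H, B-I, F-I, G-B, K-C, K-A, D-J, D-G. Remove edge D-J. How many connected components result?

2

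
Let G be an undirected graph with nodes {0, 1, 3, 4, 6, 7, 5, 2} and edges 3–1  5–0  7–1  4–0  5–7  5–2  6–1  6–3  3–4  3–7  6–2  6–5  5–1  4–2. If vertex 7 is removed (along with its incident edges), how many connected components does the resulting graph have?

With 7 gone, the remaining components are: {0, 1, 2, 3, 4, 5, 6}.
That is 1 component.

1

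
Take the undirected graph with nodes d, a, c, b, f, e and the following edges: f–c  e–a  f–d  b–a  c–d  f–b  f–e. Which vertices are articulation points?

Removing f increases the component count from 1 to 2, so f is a cut vertex.
By contrast removing c leaves 1 component; it is not a cut vertex. No other vertex is a cut vertex either.

f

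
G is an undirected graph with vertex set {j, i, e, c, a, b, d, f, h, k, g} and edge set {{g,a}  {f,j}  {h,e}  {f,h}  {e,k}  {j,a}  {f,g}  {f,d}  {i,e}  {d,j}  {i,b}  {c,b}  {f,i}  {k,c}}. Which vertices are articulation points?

Removing f increases the component count from 1 to 2, so f is a cut vertex.
By contrast removing b leaves 1 component; it is not a cut vertex. No other vertex is a cut vertex either.

f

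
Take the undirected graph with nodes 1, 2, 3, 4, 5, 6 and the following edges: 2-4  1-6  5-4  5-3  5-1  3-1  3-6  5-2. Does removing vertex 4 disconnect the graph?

No

Deleting 4 leaves 1 component (was 1) (its neighbors 2, 5 remain connected to each other), so 4 is not a cut vertex.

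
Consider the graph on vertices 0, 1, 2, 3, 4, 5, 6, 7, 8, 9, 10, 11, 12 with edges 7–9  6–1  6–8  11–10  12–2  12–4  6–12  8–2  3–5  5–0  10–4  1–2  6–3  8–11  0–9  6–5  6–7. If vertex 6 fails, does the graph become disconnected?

Yes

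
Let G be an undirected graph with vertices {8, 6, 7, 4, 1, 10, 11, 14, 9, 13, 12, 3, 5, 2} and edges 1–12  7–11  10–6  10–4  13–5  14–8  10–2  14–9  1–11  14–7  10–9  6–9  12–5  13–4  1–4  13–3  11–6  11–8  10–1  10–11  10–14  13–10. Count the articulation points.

2

Removing 10 increases the component count from 1 to 2, so 10 is a cut vertex.
Removing 13 increases the component count from 1 to 2, so 13 is a cut vertex.
By contrast removing 14 leaves 1 component; it is not a cut vertex. No other vertex is a cut vertex either.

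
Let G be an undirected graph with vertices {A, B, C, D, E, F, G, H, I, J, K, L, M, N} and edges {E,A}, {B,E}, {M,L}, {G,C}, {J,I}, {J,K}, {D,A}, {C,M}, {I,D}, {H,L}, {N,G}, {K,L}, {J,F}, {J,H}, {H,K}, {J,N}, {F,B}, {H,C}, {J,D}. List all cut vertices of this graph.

Removing J increases the component count from 1 to 2, so J is a cut vertex.
By contrast removing C leaves 1 component; it is not a cut vertex. No other vertex is a cut vertex either.

J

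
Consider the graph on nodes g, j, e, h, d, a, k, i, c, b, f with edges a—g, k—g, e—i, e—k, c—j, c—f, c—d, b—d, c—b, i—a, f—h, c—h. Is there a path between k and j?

No

The component containing k is {a, e, g, i, k}, and j is not in it.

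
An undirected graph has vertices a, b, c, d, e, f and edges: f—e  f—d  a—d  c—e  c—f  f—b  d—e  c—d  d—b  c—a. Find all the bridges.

none

The edges on the cycle c-f-b-d-c are not bridges since each lies on that cycle.
Every edge lies on some cycle, so there are no bridges.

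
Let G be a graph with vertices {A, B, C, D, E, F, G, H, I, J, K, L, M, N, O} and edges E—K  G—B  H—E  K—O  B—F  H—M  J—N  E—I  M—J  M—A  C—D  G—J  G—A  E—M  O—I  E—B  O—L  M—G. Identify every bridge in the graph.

The edges on the cycle M-G-J-M are not bridges since each lies on that cycle.
But removing O—L disconnects O from L; removing F—B disconnects F from B; removing N—J disconnects N from J; removing C—D disconnects C from D — these are bridges.

B-F, C-D, J-N, L-O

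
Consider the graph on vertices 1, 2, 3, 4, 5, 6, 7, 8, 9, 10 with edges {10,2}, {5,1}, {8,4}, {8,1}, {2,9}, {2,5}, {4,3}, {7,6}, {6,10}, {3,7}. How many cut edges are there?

1

The edges on the cycle 8-4-3-7-6-10-2-5-1-8 are not bridges since each lies on that cycle.
But removing 9 - 2 disconnects 9 from 2 — this is a bridge.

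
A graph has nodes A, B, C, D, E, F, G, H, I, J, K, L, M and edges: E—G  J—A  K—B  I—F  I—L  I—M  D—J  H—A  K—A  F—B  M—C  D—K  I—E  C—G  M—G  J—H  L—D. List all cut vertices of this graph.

I

Removing I increases the component count from 1 to 2, so I is a cut vertex.
By contrast removing F leaves 1 component; it is not a cut vertex. No other vertex is a cut vertex either.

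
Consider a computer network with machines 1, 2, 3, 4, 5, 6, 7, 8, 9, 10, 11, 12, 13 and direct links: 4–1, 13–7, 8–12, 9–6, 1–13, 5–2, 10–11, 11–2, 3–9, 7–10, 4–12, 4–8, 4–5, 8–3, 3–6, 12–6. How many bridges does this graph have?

0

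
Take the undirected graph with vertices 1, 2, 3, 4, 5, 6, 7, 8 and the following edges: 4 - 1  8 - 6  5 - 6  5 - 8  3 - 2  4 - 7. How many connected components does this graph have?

Starting from 2 we can reach 2, 3. That is one component of size 2.
Starting from 1 we can reach 1, 4, 7. That is one component of size 3.
Starting from 5 we can reach 5, 6, 8. That is one component of size 3.
Total: 3 components.

3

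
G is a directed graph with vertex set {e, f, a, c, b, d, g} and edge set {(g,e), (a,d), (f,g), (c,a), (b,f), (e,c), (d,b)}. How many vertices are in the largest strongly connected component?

{a, b, c, d, e, f, g} are all mutually reachable — one SCC of size 7.
The largest has 7 vertices.

7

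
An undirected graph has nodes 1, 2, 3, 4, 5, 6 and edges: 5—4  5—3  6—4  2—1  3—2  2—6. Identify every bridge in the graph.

1-2

The edges on the cycle 5-3-2-6-4-5 are not bridges since each lies on that cycle.
But removing 2—1 disconnects 2 from 1 — this is a bridge.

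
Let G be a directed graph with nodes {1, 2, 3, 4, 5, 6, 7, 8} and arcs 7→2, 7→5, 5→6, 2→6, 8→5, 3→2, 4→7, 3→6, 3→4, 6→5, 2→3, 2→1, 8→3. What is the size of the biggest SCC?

{2, 3, 4, 7} are all mutually reachable — one SCC of size 4.
{5, 6} are all mutually reachable — one SCC of size 2.
{1} is an SCC by itself.
{8} is an SCC by itself.
The largest has 4 vertices.

4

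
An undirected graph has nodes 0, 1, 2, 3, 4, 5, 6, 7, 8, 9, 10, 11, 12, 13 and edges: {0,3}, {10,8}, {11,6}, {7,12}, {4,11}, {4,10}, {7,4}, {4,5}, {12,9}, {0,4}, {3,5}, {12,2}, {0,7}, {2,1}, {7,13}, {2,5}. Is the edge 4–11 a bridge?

Removing 4–11 leaves no path between 4 and 11: the component count goes from 1 to 2. So it is a bridge.

Yes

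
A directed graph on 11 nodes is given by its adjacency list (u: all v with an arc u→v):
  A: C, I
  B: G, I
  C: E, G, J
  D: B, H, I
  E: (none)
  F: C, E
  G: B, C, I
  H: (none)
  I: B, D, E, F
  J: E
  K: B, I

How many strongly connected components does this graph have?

{B, C, D, F, G, I} are all mutually reachable — one SCC of size 6.
{H} is an SCC by itself.
{J} is an SCC by itself.
{K} is an SCC by itself.
{E} is an SCC by itself.
(and 1 more singleton SCC)
That gives 6 strongly connected components.

6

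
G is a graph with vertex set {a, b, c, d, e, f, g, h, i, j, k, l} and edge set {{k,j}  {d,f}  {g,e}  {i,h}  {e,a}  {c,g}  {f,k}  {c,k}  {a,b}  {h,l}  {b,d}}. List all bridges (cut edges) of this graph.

The edges on the cycle c-g-e-a-b-d-f-k-c are not bridges since each lies on that cycle.
But removing h—l disconnects h from l; removing i—h disconnects i from h; removing j—k disconnects j from k — these are bridges.

h-i, h-l, j-k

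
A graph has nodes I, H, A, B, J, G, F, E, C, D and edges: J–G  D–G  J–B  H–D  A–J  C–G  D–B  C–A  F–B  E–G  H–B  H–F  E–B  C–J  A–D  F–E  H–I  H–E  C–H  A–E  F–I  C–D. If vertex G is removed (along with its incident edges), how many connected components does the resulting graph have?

1

With G gone, the remaining components are: {A, B, C, D, E, F, H, I, J}.
That is 1 component.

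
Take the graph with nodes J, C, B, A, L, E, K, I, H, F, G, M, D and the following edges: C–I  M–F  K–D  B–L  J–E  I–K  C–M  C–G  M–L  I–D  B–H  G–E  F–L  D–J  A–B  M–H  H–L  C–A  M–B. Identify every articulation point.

C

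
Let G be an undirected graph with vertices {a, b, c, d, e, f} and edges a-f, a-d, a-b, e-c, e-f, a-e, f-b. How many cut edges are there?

The edges on the cycle a-e-f-a are not bridges since each lies on that cycle.
But removing e-c disconnects e from c; removing a-d disconnects a from d — these are bridges.
That makes 2 bridges.

2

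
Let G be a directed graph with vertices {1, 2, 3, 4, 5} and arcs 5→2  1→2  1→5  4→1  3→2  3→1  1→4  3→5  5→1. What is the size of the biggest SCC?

3

{1, 4, 5} are all mutually reachable — one SCC of size 3.
{2} is an SCC by itself.
{3} is an SCC by itself.
The largest has 3 vertices.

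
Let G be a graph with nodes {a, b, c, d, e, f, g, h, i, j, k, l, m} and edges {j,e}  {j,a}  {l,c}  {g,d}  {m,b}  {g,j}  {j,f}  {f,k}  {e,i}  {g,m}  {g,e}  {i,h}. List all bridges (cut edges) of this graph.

The edges on the cycle g-j-e-g are not bridges since each lies on that cycle.
But removing j–f disconnects j from f; removing l–c disconnects l from c; removing g–m disconnects g from m; removing b–m disconnects b from m — these are bridges.
In total 9 edges are bridges.

a-j, b-m, c-l, d-g, e-i, f-j, f-k, g-m, h-i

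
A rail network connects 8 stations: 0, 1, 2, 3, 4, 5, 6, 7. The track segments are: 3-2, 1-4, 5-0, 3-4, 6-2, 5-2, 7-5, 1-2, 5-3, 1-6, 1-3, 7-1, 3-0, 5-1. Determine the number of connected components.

Starting from 0 we can reach 0, 1, 2, 3, 4, 5, 6, 7. That is one component of size 8.
Total: 1 component.

1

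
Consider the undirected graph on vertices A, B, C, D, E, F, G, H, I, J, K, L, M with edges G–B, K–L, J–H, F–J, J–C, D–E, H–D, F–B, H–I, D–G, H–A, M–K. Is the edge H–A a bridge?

Removing H–A leaves no path between H and A: the component count goes from 2 to 3. So it is a bridge.

Yes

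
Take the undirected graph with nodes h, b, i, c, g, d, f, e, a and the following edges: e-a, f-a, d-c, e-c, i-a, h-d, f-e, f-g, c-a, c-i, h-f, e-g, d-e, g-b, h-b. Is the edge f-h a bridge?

No

After removing f-h, the path f-e-d-h still connects them, so the edge is not a bridge.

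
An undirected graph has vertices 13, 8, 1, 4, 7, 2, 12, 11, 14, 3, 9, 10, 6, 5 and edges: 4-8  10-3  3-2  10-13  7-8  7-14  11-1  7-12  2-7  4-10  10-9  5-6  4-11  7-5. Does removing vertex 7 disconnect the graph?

Yes

Deleting 7 raises the number of components from 1 to 4, so 7 is a cut vertex.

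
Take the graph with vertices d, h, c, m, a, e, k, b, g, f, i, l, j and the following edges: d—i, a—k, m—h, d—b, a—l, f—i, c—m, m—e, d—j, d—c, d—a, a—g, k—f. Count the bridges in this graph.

The edges on the cycle d-a-k-f-i-d are not bridges since each lies on that cycle.
But removing m—e disconnects m from e; removing d—b disconnects d from b; removing l—a disconnects l from a; removing m—c disconnects m from c — these are bridges.
In total 8 edges are bridges.

8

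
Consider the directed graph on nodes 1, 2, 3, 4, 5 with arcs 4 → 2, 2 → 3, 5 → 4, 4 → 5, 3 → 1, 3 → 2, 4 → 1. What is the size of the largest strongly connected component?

2

{4, 5} are all mutually reachable — one SCC of size 2.
{2, 3} are all mutually reachable — one SCC of size 2.
{1} is an SCC by itself.
The largest has 2 vertices.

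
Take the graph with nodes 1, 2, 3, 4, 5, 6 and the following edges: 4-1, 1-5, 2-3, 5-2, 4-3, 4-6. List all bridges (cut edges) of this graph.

The edges on the cycle 4-1-5-2-3-4 are not bridges since each lies on that cycle.
But removing 4-6 disconnects 4 from 6 — this is a bridge.

4-6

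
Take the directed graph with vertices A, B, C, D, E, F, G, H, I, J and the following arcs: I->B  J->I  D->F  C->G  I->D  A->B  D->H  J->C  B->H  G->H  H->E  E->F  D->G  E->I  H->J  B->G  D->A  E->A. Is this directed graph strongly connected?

No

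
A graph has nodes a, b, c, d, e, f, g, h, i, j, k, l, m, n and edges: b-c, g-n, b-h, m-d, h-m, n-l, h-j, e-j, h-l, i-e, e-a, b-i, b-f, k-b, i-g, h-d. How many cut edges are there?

The edges on the cycle b-i-g-n-l-h-b are not bridges since each lies on that cycle.
But removing e-a disconnects e from a; removing b-f disconnects b from f; removing b-k disconnects b from k; removing b-c disconnects b from c — these are bridges.
That makes 4 bridges.

4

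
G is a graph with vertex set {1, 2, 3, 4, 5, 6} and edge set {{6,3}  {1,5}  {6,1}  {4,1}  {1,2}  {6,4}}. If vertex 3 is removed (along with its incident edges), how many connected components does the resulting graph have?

With 3 gone, the remaining components are: {1, 2, 4, 5, 6}.
That is 1 component.

1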